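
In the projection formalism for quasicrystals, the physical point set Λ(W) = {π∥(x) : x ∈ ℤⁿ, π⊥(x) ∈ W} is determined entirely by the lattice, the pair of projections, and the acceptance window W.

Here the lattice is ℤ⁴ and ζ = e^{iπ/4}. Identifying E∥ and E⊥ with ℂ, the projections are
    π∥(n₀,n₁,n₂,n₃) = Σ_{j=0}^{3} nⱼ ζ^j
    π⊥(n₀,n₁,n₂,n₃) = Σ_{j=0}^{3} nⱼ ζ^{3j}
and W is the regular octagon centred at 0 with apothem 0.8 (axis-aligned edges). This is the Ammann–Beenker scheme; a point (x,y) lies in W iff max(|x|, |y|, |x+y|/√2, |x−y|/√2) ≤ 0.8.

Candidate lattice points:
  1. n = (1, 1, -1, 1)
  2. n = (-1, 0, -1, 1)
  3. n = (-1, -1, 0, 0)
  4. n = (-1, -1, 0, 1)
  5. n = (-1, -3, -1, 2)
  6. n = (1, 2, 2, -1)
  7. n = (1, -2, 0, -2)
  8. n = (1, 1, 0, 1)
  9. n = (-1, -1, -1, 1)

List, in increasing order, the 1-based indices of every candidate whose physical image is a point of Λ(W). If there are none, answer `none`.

3, 4

Internal map: ζ^{3j} for j=0..3 gives (1,0), (−√2/2,√2/2), (0,−1), (√2/2,√2/2).
candidate 1: n = (1, 1, -1, 1) → π⊥ ≈ (+1.0000, +2.4142); max(|x|,|y|,|x±y|/√2) = 2.4142 > 0.8 ⇒ ∉ W
candidate 2: n = (-1, 0, -1, 1) → π⊥ ≈ (-0.2929, +1.7071); max(|x|,|y|,|x±y|/√2) = 1.7071 > 0.8 ⇒ ∉ W
candidate 3: n = (-1, -1, 0, 0) → π⊥ ≈ (-0.2929, -0.7071); max(|x|,|y|,|x±y|/√2) = 0.7071 ≤ 0.8 ⇒ ∈ W
candidate 4: n = (-1, -1, 0, 1) → π⊥ ≈ (+0.4142, +0.0000); max(|x|,|y|,|x±y|/√2) = 0.4142 ≤ 0.8 ⇒ ∈ W
candidate 5: n = (-1, -3, -1, 2) → π⊥ ≈ (+2.5355, +0.2929); max(|x|,|y|,|x±y|/√2) = 2.5355 > 0.8 ⇒ ∉ W
candidate 6: n = (1, 2, 2, -1) → π⊥ ≈ (-1.1213, -1.2929); max(|x|,|y|,|x±y|/√2) = 1.7071 > 0.8 ⇒ ∉ W
candidate 7: n = (1, -2, 0, -2) → π⊥ ≈ (+1.0000, -2.8284); max(|x|,|y|,|x±y|/√2) = 2.8284 > 0.8 ⇒ ∉ W
candidate 8: n = (1, 1, 0, 1) → π⊥ ≈ (+1.0000, +1.4142); max(|x|,|y|,|x±y|/√2) = 1.7071 > 0.8 ⇒ ∉ W
candidate 9: n = (-1, -1, -1, 1) → π⊥ ≈ (+0.4142, +1.0000); max(|x|,|y|,|x±y|/√2) = 1.0000 > 0.8 ⇒ ∉ W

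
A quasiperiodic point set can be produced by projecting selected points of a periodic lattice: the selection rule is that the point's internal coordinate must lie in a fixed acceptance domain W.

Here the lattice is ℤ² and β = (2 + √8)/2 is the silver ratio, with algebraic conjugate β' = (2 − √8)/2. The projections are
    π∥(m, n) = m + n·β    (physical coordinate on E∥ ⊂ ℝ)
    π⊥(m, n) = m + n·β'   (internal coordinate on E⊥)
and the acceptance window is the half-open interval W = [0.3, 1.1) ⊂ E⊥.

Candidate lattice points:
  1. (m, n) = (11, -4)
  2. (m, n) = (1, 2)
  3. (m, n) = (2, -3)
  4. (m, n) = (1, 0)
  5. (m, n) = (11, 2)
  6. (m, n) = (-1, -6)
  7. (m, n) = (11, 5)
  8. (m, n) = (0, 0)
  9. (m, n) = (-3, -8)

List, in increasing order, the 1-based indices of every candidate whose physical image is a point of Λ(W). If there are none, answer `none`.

4, 9

Numerically β ≈ 2.4142 and β' = −1/β ≈ -0.4142.
[1] lift (11,-4): star map gives 12.6569; window check 0.3 ≤ 12.6569 < 1.1 is false → out
[2] lift (1,2): star map gives 0.1716; window check 0.3 ≤ 0.1716 < 1.1 is false → out
[3] lift (2,-3): star map gives 3.2426; window check 0.3 ≤ 3.2426 < 1.1 is false → out
[4] lift (1,0): star map gives 1.0000; window check 0.3 ≤ 1.0000 < 1.1 is true → IN Λ
[5] lift (11,2): star map gives 10.1716; window check 0.3 ≤ 10.1716 < 1.1 is false → out
[6] lift (-1,-6): star map gives 1.4853; window check 0.3 ≤ 1.4853 < 1.1 is false → out
[7] lift (11,5): star map gives 8.9289; window check 0.3 ≤ 8.9289 < 1.1 is false → out
[8] lift (0,0): star map gives 0.0000; window check 0.3 ≤ 0.0000 < 1.1 is false → out
[9] lift (-3,-8): star map gives 0.3137; window check 0.3 ≤ 0.3137 < 1.1 is true → IN Λ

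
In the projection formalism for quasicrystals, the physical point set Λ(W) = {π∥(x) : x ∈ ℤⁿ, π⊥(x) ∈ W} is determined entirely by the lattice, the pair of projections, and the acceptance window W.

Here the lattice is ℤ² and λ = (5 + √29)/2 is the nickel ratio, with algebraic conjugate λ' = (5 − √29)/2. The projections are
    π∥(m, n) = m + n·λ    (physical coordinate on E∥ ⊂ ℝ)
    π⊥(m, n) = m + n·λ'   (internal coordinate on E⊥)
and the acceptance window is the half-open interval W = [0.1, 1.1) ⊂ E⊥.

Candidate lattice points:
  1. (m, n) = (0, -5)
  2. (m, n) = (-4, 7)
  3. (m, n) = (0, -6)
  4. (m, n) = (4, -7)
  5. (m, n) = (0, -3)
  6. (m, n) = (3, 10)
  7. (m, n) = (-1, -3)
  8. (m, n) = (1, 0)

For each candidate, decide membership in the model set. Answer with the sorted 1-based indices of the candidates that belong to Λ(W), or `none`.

1, 5, 6, 8

Numerically λ ≈ 5.19258 and λ' = −1/λ ≈ -0.19258.
candidate 1: (m,n)=(0,-5) → π∥ = 0-5·λ ≈ -25.96291, π⊥ = 0-5·λ' ≈ 0.96291 ∈ [0.1, 1.1) ⇒ IN Λ
candidate 2: (m,n)=(-4,7) → π∥ = -4+7·λ ≈ 32.34808, π⊥ = -4+7·λ' ≈ -5.34808 ∉ [0.1, 1.1) ⇒ out
candidate 3: (m,n)=(0,-6) → π∥ = 0-6·λ ≈ -31.15549, π⊥ = 0-6·λ' ≈ 1.15549 ∉ [0.1, 1.1) ⇒ out
candidate 4: (m,n)=(4,-7) → π∥ = 4-7·λ ≈ -32.34808, π⊥ = 4-7·λ' ≈ 5.34808 ∉ [0.1, 1.1) ⇒ out
candidate 5: (m,n)=(0,-3) → π∥ = 0-3·λ ≈ -15.57775, π⊥ = 0-3·λ' ≈ 0.57775 ∈ [0.1, 1.1) ⇒ IN Λ
candidate 6: (m,n)=(3,10) → π∥ = 3+10·λ ≈ 54.92582, π⊥ = 3+10·λ' ≈ 1.07418 ∈ [0.1, 1.1) ⇒ IN Λ
candidate 7: (m,n)=(-1,-3) → π∥ = -1-3·λ ≈ -16.57775, π⊥ = -1-3·λ' ≈ -0.42225 ∉ [0.1, 1.1) ⇒ out
candidate 8: (m,n)=(1,0) → π∥ = 1+0·λ ≈ 1.00000, π⊥ = 1+0·λ' ≈ 1.00000 ∈ [0.1, 1.1) ⇒ IN Λ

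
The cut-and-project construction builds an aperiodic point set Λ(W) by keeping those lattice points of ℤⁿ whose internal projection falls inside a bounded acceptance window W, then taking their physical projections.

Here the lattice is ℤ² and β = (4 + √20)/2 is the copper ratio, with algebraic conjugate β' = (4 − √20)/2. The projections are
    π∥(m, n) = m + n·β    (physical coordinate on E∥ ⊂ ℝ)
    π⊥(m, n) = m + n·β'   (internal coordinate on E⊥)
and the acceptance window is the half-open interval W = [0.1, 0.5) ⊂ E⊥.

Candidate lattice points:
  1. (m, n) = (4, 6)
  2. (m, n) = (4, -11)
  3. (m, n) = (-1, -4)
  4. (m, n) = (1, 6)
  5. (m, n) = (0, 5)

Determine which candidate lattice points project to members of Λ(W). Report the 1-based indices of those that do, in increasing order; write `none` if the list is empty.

none

Compute β' = (4−√20)/2 = -0.236068, so π⊥(m,n) = m -0.236068·n.
[1] lift (4,6): star map gives 2.583592; window check 0.1 ≤ 2.583592 < 0.5 is false → out
[2] lift (4,-11): star map gives 6.596748; window check 0.1 ≤ 6.596748 < 0.5 is false → out
[3] lift (-1,-4): star map gives -0.055728; window check 0.1 ≤ -0.055728 < 0.5 is false → out
[4] lift (1,6): star map gives -0.416408; window check 0.1 ≤ -0.416408 < 0.5 is false → out
[5] lift (0,5): star map gives -1.180340; window check 0.1 ≤ -1.180340 < 0.5 is false → out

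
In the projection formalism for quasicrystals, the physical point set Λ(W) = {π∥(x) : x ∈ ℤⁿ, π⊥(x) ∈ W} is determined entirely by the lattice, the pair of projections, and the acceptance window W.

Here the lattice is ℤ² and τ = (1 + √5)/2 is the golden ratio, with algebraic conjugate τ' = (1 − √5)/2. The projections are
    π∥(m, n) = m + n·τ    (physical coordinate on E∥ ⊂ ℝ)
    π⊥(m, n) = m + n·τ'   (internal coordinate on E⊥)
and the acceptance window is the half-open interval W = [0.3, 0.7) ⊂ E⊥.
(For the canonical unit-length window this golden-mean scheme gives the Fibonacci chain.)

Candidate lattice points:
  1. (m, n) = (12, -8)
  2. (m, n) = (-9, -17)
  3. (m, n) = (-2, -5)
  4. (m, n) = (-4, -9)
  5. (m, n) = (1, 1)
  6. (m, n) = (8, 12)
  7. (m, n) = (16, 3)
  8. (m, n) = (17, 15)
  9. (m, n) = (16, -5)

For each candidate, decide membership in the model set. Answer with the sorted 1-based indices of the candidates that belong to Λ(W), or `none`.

Compute τ' = (1−√5)/2 = -0.61803, so π⊥(m,n) = m -0.61803·n.
[1] lift (12,-8): star map gives 16.94427; window check 0.3 ≤ 16.94427 < 0.7 is false → out
[2] lift (-9,-17): star map gives 1.50658; window check 0.3 ≤ 1.50658 < 0.7 is false → out
[3] lift (-2,-5): star map gives 1.09017; window check 0.3 ≤ 1.09017 < 0.7 is false → out
[4] lift (-4,-9): star map gives 1.56231; window check 0.3 ≤ 1.56231 < 0.7 is false → out
[5] lift (1,1): star map gives 0.38197; window check 0.3 ≤ 0.38197 < 0.7 is true → IN Λ
[6] lift (8,12): star map gives 0.58359; window check 0.3 ≤ 0.58359 < 0.7 is true → IN Λ
[7] lift (16,3): star map gives 14.14590; window check 0.3 ≤ 14.14590 < 0.7 is false → out
[8] lift (17,15): star map gives 7.72949; window check 0.3 ≤ 7.72949 < 0.7 is false → out
[9] lift (16,-5): star map gives 19.09017; window check 0.3 ≤ 19.09017 < 0.7 is false → out

5, 6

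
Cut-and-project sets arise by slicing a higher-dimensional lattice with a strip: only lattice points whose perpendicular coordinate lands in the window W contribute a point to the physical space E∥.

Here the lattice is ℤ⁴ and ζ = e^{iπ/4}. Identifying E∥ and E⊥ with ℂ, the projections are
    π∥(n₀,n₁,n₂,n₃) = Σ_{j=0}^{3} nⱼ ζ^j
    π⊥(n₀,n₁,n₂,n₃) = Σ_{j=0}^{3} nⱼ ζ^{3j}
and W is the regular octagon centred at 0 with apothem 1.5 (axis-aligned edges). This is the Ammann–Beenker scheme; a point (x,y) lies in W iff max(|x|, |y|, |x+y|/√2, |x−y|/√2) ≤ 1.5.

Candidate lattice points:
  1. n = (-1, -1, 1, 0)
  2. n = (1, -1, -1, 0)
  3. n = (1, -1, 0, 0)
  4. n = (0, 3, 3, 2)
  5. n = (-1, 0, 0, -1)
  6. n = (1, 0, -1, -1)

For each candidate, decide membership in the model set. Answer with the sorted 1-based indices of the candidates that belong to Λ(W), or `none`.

4, 6

π⊥(n) = n₀ + n₁ζ³ + n₂ζ⁶ + n₃ζ⁹ where ζ = e^{iπ/4}.
candidate 1: n = (-1, -1, 1, 0) → π⊥ ≈ (-0.2929, -1.7071); max(|x|,|y|,|x±y|/√2) = 1.7071 > 1.5 ⇒ ∉ W
candidate 2: n = (1, -1, -1, 0) → π⊥ ≈ (+1.7071, +0.2929); max(|x|,|y|,|x±y|/√2) = 1.7071 > 1.5 ⇒ ∉ W
candidate 3: n = (1, -1, 0, 0) → π⊥ ≈ (+1.7071, -0.7071); max(|x|,|y|,|x±y|/√2) = 1.7071 > 1.5 ⇒ ∉ W
candidate 4: n = (0, 3, 3, 2) → π⊥ ≈ (-0.7071, +0.5355); max(|x|,|y|,|x±y|/√2) = 0.8787 ≤ 1.5 ⇒ ∈ W
candidate 5: n = (-1, 0, 0, -1) → π⊥ ≈ (-1.7071, -0.7071); max(|x|,|y|,|x±y|/√2) = 1.7071 > 1.5 ⇒ ∉ W
candidate 6: n = (1, 0, -1, -1) → π⊥ ≈ (+0.2929, +0.2929); max(|x|,|y|,|x±y|/√2) = 0.4142 ≤ 1.5 ⇒ ∈ W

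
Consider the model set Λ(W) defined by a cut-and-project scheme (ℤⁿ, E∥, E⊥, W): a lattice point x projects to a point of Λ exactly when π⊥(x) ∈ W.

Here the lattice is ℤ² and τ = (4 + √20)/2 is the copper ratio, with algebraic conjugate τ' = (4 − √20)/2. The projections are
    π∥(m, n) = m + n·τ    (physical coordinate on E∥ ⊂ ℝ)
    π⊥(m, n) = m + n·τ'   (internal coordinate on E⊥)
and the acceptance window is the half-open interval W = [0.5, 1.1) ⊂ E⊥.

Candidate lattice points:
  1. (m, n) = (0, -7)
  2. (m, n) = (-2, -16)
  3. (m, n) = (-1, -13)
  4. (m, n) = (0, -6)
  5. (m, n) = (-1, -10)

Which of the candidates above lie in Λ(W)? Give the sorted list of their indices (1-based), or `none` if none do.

none

τ' = (4−√20)/2 ≈ -0.23607.
[1] lift (0,-7): star map gives 1.65248; window check 0.5 ≤ 1.65248 < 1.1 is false → out
[2] lift (-2,-16): star map gives 1.77709; window check 0.5 ≤ 1.77709 < 1.1 is false → out
[3] lift (-1,-13): star map gives 2.06888; window check 0.5 ≤ 2.06888 < 1.1 is false → out
[4] lift (0,-6): star map gives 1.41641; window check 0.5 ≤ 1.41641 < 1.1 is false → out
[5] lift (-1,-10): star map gives 1.36068; window check 0.5 ≤ 1.36068 < 1.1 is false → out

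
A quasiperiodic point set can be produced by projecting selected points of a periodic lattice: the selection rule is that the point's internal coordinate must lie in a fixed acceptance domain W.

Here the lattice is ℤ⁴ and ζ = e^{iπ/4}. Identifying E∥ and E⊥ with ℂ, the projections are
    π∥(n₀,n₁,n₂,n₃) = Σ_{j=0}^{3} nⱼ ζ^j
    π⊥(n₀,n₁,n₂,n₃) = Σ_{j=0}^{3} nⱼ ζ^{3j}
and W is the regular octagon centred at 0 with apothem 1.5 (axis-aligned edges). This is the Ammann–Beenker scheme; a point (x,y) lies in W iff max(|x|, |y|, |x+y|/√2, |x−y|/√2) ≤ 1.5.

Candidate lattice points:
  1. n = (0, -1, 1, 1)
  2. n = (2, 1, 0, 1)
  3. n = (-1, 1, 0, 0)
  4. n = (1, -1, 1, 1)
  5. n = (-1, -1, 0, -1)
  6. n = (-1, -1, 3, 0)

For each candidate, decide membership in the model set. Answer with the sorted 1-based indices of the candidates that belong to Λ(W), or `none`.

π⊥(n) = n₀ + n₁ζ³ + n₂ζ⁶ + n₃ζ⁹ where ζ = e^{iπ/4}.
#1 (0, -1, 1, 1): internal (1.414214, -1.000000); octagon support 1.707107 vs apothem 1.5 → ∉ W
#2 (2, 1, 0, 1): internal (2.000000, 1.414214); octagon support 2.414214 vs apothem 1.5 → ∉ W
#3 (-1, 1, 0, 0): internal (-1.707107, 0.707107); octagon support 1.707107 vs apothem 1.5 → ∉ W
#4 (1, -1, 1, 1): internal (2.414214, -1.000000); octagon support 2.414214 vs apothem 1.5 → ∉ W
#5 (-1, -1, 0, -1): internal (-1.000000, -1.414214); octagon support 1.707107 vs apothem 1.5 → ∉ W
#6 (-1, -1, 3, 0): internal (-0.292893, -3.707107); octagon support 3.707107 vs apothem 1.5 → ∉ W

none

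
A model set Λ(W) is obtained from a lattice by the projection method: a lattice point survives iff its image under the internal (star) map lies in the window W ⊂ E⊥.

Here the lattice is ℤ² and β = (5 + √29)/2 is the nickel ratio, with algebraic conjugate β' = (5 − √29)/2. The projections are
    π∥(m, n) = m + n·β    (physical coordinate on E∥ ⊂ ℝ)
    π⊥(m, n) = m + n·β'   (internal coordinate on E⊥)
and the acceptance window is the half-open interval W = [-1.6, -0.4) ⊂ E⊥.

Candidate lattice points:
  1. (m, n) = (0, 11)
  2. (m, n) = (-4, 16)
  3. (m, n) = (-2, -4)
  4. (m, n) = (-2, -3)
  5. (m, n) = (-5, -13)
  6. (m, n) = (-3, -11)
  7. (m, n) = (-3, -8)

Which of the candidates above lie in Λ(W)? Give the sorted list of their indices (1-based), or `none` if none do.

Numerically β ≈ 5.192582 and β' = −1/β ≈ -0.192582.
[1] lift (0,11): star map gives -2.118406; window check -1.6 ≤ -2.118406 < -0.4 is false → out
[2] lift (-4,16): star map gives -7.081318; window check -1.6 ≤ -7.081318 < -0.4 is false → out
[3] lift (-2,-4): star map gives -1.229670; window check -1.6 ≤ -1.229670 < -0.4 is true → IN Λ
[4] lift (-2,-3): star map gives -1.422253; window check -1.6 ≤ -1.422253 < -0.4 is true → IN Λ
[5] lift (-5,-13): star map gives -2.496429; window check -1.6 ≤ -2.496429 < -0.4 is false → out
[6] lift (-3,-11): star map gives -0.881594; window check -1.6 ≤ -0.881594 < -0.4 is true → IN Λ
[7] lift (-3,-8): star map gives -1.459341; window check -1.6 ≤ -1.459341 < -0.4 is true → IN Λ

3, 4, 6, 7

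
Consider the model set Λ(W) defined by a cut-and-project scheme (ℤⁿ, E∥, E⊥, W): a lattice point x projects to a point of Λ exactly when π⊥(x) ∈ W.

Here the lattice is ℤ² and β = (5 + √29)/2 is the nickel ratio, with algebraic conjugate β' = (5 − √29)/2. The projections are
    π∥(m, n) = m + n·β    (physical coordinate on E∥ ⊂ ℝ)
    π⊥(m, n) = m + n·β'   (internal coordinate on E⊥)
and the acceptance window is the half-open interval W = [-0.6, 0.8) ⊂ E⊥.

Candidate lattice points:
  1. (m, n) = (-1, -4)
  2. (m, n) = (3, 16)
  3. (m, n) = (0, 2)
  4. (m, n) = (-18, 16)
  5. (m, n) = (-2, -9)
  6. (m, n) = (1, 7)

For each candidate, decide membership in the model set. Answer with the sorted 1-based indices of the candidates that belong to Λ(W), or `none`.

Compute β' = (5−√29)/2 = -0.19258, so π⊥(m,n) = m -0.19258·n.
#1 (-1,-4): internal coord -1 + (-4)·β' = -0.22967; -0.22967 ∈ [-0.6, 0.8) → IN Λ
#2 (3,16): internal coord 3 + (16)·β' = -0.08132; -0.08132 ∈ [-0.6, 0.8) → IN Λ
#3 (0,2): internal coord 0 + (2)·β' = -0.38516; -0.38516 ∈ [-0.6, 0.8) → IN Λ
#4 (-18,16): internal coord -18 + (16)·β' = -21.08132; -21.08132 ∉ [-0.6, 0.8) → out
#5 (-2,-9): internal coord -2 + (-9)·β' = -0.26676; -0.26676 ∈ [-0.6, 0.8) → IN Λ
#6 (1,7): internal coord 1 + (7)·β' = -0.34808; -0.34808 ∈ [-0.6, 0.8) → IN Λ

1, 2, 3, 5, 6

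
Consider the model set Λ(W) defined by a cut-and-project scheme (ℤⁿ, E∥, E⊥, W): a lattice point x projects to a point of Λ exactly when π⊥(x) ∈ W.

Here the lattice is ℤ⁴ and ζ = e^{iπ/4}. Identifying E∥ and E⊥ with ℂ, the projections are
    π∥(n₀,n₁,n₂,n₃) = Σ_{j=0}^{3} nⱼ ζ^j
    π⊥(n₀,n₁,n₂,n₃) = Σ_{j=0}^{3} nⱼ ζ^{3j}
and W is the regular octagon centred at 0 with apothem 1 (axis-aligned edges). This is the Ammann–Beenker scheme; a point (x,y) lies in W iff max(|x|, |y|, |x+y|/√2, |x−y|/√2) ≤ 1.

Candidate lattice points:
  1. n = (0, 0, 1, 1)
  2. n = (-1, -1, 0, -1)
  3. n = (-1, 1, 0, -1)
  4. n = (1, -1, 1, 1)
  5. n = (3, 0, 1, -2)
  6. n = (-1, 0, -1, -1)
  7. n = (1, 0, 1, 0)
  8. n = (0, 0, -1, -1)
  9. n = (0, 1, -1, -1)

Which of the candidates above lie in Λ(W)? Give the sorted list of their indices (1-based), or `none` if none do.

With ζ = e^{iπ/4} the internal vectors are ζ^0,ζ^3,ζ^6,ζ^9.
#1 (0, 0, 1, 1): internal (0.70711, -0.29289); octagon support 0.70711 vs apothem 1 → ∈ W
#2 (-1, -1, 0, -1): internal (-1.00000, -1.41421); octagon support 1.70711 vs apothem 1 → ∉ W
#3 (-1, 1, 0, -1): internal (-2.41421, 0.00000); octagon support 2.41421 vs apothem 1 → ∉ W
#4 (1, -1, 1, 1): internal (2.41421, -1.00000); octagon support 2.41421 vs apothem 1 → ∉ W
#5 (3, 0, 1, -2): internal (1.58579, -2.41421); octagon support 2.82843 vs apothem 1 → ∉ W
#6 (-1, 0, -1, -1): internal (-1.70711, 0.29289); octagon support 1.70711 vs apothem 1 → ∉ W
#7 (1, 0, 1, 0): internal (1.00000, -1.00000); octagon support 1.41421 vs apothem 1 → ∉ W
#8 (0, 0, -1, -1): internal (-0.70711, 0.29289); octagon support 0.70711 vs apothem 1 → ∈ W
#9 (0, 1, -1, -1): internal (-1.41421, 1.00000); octagon support 1.70711 vs apothem 1 → ∉ W

1, 8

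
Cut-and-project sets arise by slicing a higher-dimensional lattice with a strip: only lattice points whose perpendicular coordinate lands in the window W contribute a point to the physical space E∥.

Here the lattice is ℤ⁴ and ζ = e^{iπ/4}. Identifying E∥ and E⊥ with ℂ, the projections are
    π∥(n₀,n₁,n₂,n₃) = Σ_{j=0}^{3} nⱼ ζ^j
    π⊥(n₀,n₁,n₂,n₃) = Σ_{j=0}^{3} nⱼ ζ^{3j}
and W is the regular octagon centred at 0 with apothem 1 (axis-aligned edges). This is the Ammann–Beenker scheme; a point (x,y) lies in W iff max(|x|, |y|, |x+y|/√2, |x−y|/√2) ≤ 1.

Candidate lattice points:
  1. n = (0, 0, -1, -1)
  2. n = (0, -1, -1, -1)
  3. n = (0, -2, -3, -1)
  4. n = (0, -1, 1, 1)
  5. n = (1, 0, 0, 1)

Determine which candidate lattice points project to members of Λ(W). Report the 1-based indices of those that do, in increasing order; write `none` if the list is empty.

With ζ = e^{iπ/4} the internal vectors are ζ^0,ζ^3,ζ^6,ζ^9.
candidate 1: n = (0, 0, -1, -1) → π⊥ ≈ (-0.707107, +0.292893); max(|x|,|y|,|x±y|/√2) = 0.707107 ≤ 1 ⇒ ∈ W
candidate 2: n = (0, -1, -1, -1) → π⊥ ≈ (+0.000000, -0.414214); max(|x|,|y|,|x±y|/√2) = 0.414214 ≤ 1 ⇒ ∈ W
candidate 3: n = (0, -2, -3, -1) → π⊥ ≈ (+0.707107, +0.878680); max(|x|,|y|,|x±y|/√2) = 1.121320 > 1 ⇒ ∉ W
candidate 4: n = (0, -1, 1, 1) → π⊥ ≈ (+1.414214, -1.000000); max(|x|,|y|,|x±y|/√2) = 1.707107 > 1 ⇒ ∉ W
candidate 5: n = (1, 0, 0, 1) → π⊥ ≈ (+1.707107, +0.707107); max(|x|,|y|,|x±y|/√2) = 1.707107 > 1 ⇒ ∉ W

1, 2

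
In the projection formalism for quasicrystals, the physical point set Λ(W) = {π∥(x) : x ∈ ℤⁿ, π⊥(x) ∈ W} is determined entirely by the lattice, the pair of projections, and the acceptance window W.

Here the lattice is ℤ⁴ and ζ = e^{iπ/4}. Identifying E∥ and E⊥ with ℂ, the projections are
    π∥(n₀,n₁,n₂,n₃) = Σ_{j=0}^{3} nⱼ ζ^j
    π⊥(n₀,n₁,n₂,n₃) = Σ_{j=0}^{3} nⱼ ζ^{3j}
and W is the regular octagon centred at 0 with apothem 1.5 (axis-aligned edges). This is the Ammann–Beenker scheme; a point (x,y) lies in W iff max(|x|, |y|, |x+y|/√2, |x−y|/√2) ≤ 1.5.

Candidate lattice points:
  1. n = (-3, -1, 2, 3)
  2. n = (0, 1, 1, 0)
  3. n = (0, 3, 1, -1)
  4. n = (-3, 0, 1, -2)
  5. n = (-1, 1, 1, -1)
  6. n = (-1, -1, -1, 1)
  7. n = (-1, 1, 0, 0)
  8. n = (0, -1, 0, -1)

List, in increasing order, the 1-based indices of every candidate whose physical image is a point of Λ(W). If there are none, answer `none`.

1, 2, 6, 8

With ζ = e^{iπ/4} the internal vectors are ζ^0,ζ^3,ζ^6,ζ^9.
candidate 1: n = (-3, -1, 2, 3) → π⊥ ≈ (-0.17157, -0.58579); max(|x|,|y|,|x±y|/√2) = 0.58579 ≤ 1.5 ⇒ ∈ W
candidate 2: n = (0, 1, 1, 0) → π⊥ ≈ (-0.70711, -0.29289); max(|x|,|y|,|x±y|/√2) = 0.70711 ≤ 1.5 ⇒ ∈ W
candidate 3: n = (0, 3, 1, -1) → π⊥ ≈ (-2.82843, +0.41421); max(|x|,|y|,|x±y|/√2) = 2.82843 > 1.5 ⇒ ∉ W
candidate 4: n = (-3, 0, 1, -2) → π⊥ ≈ (-4.41421, -2.41421); max(|x|,|y|,|x±y|/√2) = 4.82843 > 1.5 ⇒ ∉ W
candidate 5: n = (-1, 1, 1, -1) → π⊥ ≈ (-2.41421, -1.00000); max(|x|,|y|,|x±y|/√2) = 2.41421 > 1.5 ⇒ ∉ W
candidate 6: n = (-1, -1, -1, 1) → π⊥ ≈ (+0.41421, +1.00000); max(|x|,|y|,|x±y|/√2) = 1.00000 ≤ 1.5 ⇒ ∈ W
candidate 7: n = (-1, 1, 0, 0) → π⊥ ≈ (-1.70711, +0.70711); max(|x|,|y|,|x±y|/√2) = 1.70711 > 1.5 ⇒ ∉ W
candidate 8: n = (0, -1, 0, -1) → π⊥ ≈ (+0.00000, -1.41421); max(|x|,|y|,|x±y|/√2) = 1.41421 ≤ 1.5 ⇒ ∈ W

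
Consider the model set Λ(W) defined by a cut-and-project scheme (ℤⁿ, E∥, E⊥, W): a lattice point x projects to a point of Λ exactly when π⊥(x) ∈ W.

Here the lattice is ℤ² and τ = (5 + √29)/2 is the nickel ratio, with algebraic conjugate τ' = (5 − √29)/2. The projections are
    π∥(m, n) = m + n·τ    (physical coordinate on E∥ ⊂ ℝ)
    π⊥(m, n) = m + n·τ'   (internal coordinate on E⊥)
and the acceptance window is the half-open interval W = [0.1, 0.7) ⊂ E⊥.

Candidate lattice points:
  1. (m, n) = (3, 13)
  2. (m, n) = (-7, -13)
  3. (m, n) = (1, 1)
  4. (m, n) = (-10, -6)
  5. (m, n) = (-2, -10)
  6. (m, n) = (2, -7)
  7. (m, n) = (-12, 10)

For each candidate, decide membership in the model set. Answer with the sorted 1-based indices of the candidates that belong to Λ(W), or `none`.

Compute τ' = (5−√29)/2 = -0.19258, so π⊥(m,n) = m -0.19258·n.
[1] lift (3,13): star map gives 0.49643; window check 0.1 ≤ 0.49643 < 0.7 is true → IN Λ
[2] lift (-7,-13): star map gives -4.49643; window check 0.1 ≤ -4.49643 < 0.7 is false → out
[3] lift (1,1): star map gives 0.80742; window check 0.1 ≤ 0.80742 < 0.7 is false → out
[4] lift (-10,-6): star map gives -8.84451; window check 0.1 ≤ -8.84451 < 0.7 is false → out
[5] lift (-2,-10): star map gives -0.07418; window check 0.1 ≤ -0.07418 < 0.7 is false → out
[6] lift (2,-7): star map gives 3.34808; window check 0.1 ≤ 3.34808 < 0.7 is false → out
[7] lift (-12,10): star map gives -13.92582; window check 0.1 ≤ -13.92582 < 0.7 is false → out

1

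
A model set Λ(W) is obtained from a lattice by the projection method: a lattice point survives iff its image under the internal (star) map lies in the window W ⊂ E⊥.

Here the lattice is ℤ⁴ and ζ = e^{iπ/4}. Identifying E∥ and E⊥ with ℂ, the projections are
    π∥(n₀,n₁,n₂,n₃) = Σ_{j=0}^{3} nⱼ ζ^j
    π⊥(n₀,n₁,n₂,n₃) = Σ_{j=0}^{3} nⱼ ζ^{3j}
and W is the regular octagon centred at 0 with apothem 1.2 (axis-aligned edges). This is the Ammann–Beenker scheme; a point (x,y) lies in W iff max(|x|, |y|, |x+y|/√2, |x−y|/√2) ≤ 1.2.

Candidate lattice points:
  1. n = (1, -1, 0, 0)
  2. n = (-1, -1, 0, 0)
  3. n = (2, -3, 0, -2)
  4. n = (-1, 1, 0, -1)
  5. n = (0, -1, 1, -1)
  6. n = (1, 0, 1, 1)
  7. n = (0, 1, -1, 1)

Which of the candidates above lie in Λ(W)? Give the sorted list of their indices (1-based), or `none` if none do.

With ζ = e^{iπ/4} the internal vectors are ζ^0,ζ^3,ζ^6,ζ^9.
#1 (1, -1, 0, 0): internal (1.70711, -0.70711); octagon support 1.70711 vs apothem 1.2 → ∉ W
#2 (-1, -1, 0, 0): internal (-0.29289, -0.70711); octagon support 0.70711 vs apothem 1.2 → ∈ W
#3 (2, -3, 0, -2): internal (2.70711, -3.53553); octagon support 4.41421 vs apothem 1.2 → ∉ W
#4 (-1, 1, 0, -1): internal (-2.41421, 0.00000); octagon support 2.41421 vs apothem 1.2 → ∉ W
#5 (0, -1, 1, -1): internal (0.00000, -2.41421); octagon support 2.41421 vs apothem 1.2 → ∉ W
#6 (1, 0, 1, 1): internal (1.70711, -0.29289); octagon support 1.70711 vs apothem 1.2 → ∉ W
#7 (0, 1, -1, 1): internal (0.00000, 2.41421); octagon support 2.41421 vs apothem 1.2 → ∉ W

2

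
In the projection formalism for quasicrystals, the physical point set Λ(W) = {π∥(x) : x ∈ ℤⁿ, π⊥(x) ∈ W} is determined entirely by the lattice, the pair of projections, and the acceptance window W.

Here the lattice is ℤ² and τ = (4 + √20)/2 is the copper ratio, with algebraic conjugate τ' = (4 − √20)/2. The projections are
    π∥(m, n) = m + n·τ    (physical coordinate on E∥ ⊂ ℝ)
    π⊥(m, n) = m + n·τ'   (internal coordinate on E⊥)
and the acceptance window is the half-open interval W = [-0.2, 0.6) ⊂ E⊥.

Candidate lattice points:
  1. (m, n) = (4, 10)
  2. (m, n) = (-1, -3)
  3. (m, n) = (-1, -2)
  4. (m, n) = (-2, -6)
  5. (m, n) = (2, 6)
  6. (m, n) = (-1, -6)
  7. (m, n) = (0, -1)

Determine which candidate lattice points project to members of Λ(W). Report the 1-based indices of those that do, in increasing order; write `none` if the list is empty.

5, 6, 7

Compute τ' = (4−√20)/2 = -0.23607, so π⊥(m,n) = m -0.23607·n.
#1 (4,10): internal coord 4 + (10)·τ' = +1.63932; +1.63932 ∉ [-0.2, 0.6) → out
#2 (-1,-3): internal coord -1 + (-3)·τ' = -0.29180; -0.29180 ∉ [-0.2, 0.6) → out
#3 (-1,-2): internal coord -1 + (-2)·τ' = -0.52786; -0.52786 ∉ [-0.2, 0.6) → out
#4 (-2,-6): internal coord -2 + (-6)·τ' = -0.58359; -0.58359 ∉ [-0.2, 0.6) → out
#5 (2,6): internal coord 2 + (6)·τ' = +0.58359; +0.58359 ∈ [-0.2, 0.6) → IN Λ
#6 (-1,-6): internal coord -1 + (-6)·τ' = +0.41641; +0.41641 ∈ [-0.2, 0.6) → IN Λ
#7 (0,-1): internal coord 0 + (-1)·τ' = +0.23607; +0.23607 ∈ [-0.2, 0.6) → IN Λ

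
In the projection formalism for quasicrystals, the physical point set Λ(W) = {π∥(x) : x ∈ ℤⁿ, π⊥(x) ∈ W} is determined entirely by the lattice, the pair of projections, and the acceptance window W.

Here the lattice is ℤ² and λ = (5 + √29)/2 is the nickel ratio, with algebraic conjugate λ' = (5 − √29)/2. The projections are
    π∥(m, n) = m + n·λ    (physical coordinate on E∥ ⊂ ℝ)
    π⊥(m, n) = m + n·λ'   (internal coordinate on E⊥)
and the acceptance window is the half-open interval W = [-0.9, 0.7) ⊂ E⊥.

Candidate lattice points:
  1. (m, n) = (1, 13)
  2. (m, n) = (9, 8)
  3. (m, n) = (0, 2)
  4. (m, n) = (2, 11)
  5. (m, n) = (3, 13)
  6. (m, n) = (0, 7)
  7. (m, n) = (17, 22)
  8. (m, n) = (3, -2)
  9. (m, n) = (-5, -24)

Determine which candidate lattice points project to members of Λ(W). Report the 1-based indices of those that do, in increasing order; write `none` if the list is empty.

3, 4, 5, 9

Compute λ' = (5−√29)/2 = -0.1926, so π⊥(m,n) = m -0.1926·n.
[1] lift (1,13): star map gives -1.5036; window check -0.9 ≤ -1.5036 < 0.7 is false → out
[2] lift (9,8): star map gives 7.4593; window check -0.9 ≤ 7.4593 < 0.7 is false → out
[3] lift (0,2): star map gives -0.3852; window check -0.9 ≤ -0.3852 < 0.7 is true → IN Λ
[4] lift (2,11): star map gives -0.1184; window check -0.9 ≤ -0.1184 < 0.7 is true → IN Λ
[5] lift (3,13): star map gives 0.4964; window check -0.9 ≤ 0.4964 < 0.7 is true → IN Λ
[6] lift (0,7): star map gives -1.3481; window check -0.9 ≤ -1.3481 < 0.7 is false → out
[7] lift (17,22): star map gives 12.7632; window check -0.9 ≤ 12.7632 < 0.7 is false → out
[8] lift (3,-2): star map gives 3.3852; window check -0.9 ≤ 3.3852 < 0.7 is false → out
[9] lift (-5,-24): star map gives -0.3780; window check -0.9 ≤ -0.3780 < 0.7 is true → IN Λ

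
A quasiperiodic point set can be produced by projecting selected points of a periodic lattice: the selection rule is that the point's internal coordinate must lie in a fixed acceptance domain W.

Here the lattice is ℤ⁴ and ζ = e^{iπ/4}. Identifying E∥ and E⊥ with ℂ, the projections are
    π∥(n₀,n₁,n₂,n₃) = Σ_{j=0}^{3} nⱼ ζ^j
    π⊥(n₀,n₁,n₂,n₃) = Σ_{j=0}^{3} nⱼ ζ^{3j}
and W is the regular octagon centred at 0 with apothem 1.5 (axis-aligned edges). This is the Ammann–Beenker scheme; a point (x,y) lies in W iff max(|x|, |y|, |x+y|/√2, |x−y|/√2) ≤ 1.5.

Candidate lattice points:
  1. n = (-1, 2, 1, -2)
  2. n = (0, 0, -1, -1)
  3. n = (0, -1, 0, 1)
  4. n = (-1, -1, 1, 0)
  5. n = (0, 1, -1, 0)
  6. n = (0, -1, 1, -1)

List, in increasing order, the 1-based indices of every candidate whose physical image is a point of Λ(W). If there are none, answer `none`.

Internal map: ζ^{3j} for j=0..3 gives (1,0), (−√2/2,√2/2), (0,−1), (√2/2,√2/2).
candidate 1: n = (-1, 2, 1, -2) → π⊥ ≈ (-3.82843, -1.00000); max(|x|,|y|,|x±y|/√2) = 3.82843 > 1.5 ⇒ ∉ W
candidate 2: n = (0, 0, -1, -1) → π⊥ ≈ (-0.70711, +0.29289); max(|x|,|y|,|x±y|/√2) = 0.70711 ≤ 1.5 ⇒ ∈ W
candidate 3: n = (0, -1, 0, 1) → π⊥ ≈ (+1.41421, +0.00000); max(|x|,|y|,|x±y|/√2) = 1.41421 ≤ 1.5 ⇒ ∈ W
candidate 4: n = (-1, -1, 1, 0) → π⊥ ≈ (-0.29289, -1.70711); max(|x|,|y|,|x±y|/√2) = 1.70711 > 1.5 ⇒ ∉ W
candidate 5: n = (0, 1, -1, 0) → π⊥ ≈ (-0.70711, +1.70711); max(|x|,|y|,|x±y|/√2) = 1.70711 > 1.5 ⇒ ∉ W
candidate 6: n = (0, -1, 1, -1) → π⊥ ≈ (+0.00000, -2.41421); max(|x|,|y|,|x±y|/√2) = 2.41421 > 1.5 ⇒ ∉ W

2, 3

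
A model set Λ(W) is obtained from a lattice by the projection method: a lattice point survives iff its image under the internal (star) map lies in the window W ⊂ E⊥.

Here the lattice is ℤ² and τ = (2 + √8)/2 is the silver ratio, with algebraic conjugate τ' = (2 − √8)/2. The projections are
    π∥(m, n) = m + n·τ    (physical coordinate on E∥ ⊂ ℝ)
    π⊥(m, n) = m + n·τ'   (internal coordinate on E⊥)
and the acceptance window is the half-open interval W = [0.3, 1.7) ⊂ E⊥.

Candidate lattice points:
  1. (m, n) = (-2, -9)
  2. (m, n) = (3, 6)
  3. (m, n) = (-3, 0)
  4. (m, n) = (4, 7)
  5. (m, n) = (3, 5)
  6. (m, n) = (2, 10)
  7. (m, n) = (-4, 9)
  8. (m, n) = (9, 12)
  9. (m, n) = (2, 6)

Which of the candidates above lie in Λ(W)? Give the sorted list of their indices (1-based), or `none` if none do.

2, 4, 5

Numerically τ ≈ 2.414214 and τ' = −1/τ ≈ -0.414214.
[1] lift (-2,-9): star map gives 1.727922; window check 0.3 ≤ 1.727922 < 1.7 is false → out
[2] lift (3,6): star map gives 0.514719; window check 0.3 ≤ 0.514719 < 1.7 is true → IN Λ
[3] lift (-3,0): star map gives -3.000000; window check 0.3 ≤ -3.000000 < 1.7 is false → out
[4] lift (4,7): star map gives 1.100505; window check 0.3 ≤ 1.100505 < 1.7 is true → IN Λ
[5] lift (3,5): star map gives 0.928932; window check 0.3 ≤ 0.928932 < 1.7 is true → IN Λ
[6] lift (2,10): star map gives -2.142136; window check 0.3 ≤ -2.142136 < 1.7 is false → out
[7] lift (-4,9): star map gives -7.727922; window check 0.3 ≤ -7.727922 < 1.7 is false → out
[8] lift (9,12): star map gives 4.029437; window check 0.3 ≤ 4.029437 < 1.7 is false → out
[9] lift (2,6): star map gives -0.485281; window check 0.3 ≤ -0.485281 < 1.7 is false → out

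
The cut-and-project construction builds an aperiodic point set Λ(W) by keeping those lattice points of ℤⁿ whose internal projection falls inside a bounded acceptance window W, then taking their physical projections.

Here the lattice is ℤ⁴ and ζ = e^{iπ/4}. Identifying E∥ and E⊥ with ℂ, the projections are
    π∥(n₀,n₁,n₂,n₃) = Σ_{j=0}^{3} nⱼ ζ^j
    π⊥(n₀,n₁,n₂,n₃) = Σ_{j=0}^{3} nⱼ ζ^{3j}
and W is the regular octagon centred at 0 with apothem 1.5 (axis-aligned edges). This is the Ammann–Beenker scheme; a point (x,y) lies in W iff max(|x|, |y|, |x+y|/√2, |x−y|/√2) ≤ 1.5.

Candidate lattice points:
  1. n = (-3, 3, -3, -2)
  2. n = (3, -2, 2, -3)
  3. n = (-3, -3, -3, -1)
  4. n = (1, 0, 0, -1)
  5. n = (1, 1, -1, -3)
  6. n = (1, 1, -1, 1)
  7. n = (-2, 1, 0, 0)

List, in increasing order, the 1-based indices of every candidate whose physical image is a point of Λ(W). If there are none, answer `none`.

π⊥(n) = n₀ + n₁ζ³ + n₂ζ⁶ + n₃ζ⁹ where ζ = e^{iπ/4}.
candidate 1: n = (-3, 3, -3, -2) → π⊥ ≈ (-6.535534, +3.707107); max(|x|,|y|,|x±y|/√2) = 7.242641 > 1.5 ⇒ ∉ W
candidate 2: n = (3, -2, 2, -3) → π⊥ ≈ (+2.292893, -5.535534); max(|x|,|y|,|x±y|/√2) = 5.535534 > 1.5 ⇒ ∉ W
candidate 3: n = (-3, -3, -3, -1) → π⊥ ≈ (-1.585786, +0.171573); max(|x|,|y|,|x±y|/√2) = 1.585786 > 1.5 ⇒ ∉ W
candidate 4: n = (1, 0, 0, -1) → π⊥ ≈ (+0.292893, -0.707107); max(|x|,|y|,|x±y|/√2) = 0.707107 ≤ 1.5 ⇒ ∈ W
candidate 5: n = (1, 1, -1, -3) → π⊥ ≈ (-1.828427, -0.414214); max(|x|,|y|,|x±y|/√2) = 1.828427 > 1.5 ⇒ ∉ W
candidate 6: n = (1, 1, -1, 1) → π⊥ ≈ (+1.000000, +2.414214); max(|x|,|y|,|x±y|/√2) = 2.414214 > 1.5 ⇒ ∉ W
candidate 7: n = (-2, 1, 0, 0) → π⊥ ≈ (-2.707107, +0.707107); max(|x|,|y|,|x±y|/√2) = 2.707107 > 1.5 ⇒ ∉ W

4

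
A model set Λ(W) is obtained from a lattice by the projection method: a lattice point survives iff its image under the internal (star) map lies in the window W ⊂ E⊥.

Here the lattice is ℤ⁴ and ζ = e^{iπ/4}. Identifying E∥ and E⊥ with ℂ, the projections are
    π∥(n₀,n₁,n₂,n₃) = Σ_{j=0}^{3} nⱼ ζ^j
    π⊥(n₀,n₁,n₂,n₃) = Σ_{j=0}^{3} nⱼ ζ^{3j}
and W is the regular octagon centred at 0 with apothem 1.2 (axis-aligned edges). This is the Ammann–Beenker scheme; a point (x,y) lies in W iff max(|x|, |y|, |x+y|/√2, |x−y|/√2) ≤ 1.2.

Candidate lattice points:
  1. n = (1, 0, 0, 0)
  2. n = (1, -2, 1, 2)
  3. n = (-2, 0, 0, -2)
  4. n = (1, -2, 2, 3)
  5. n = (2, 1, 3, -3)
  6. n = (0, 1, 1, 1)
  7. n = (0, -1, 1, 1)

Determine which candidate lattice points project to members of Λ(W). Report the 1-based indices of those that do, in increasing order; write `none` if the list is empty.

With ζ = e^{iπ/4} the internal vectors are ζ^0,ζ^3,ζ^6,ζ^9.
candidate 1: n = (1, 0, 0, 0) → π⊥ ≈ (+1.00000, +0.00000); max(|x|,|y|,|x±y|/√2) = 1.00000 ≤ 1.2 ⇒ ∈ W
candidate 2: n = (1, -2, 1, 2) → π⊥ ≈ (+3.82843, -1.00000); max(|x|,|y|,|x±y|/√2) = 3.82843 > 1.2 ⇒ ∉ W
candidate 3: n = (-2, 0, 0, -2) → π⊥ ≈ (-3.41421, -1.41421); max(|x|,|y|,|x±y|/√2) = 3.41421 > 1.2 ⇒ ∉ W
candidate 4: n = (1, -2, 2, 3) → π⊥ ≈ (+4.53553, -1.29289); max(|x|,|y|,|x±y|/√2) = 4.53553 > 1.2 ⇒ ∉ W
candidate 5: n = (2, 1, 3, -3) → π⊥ ≈ (-0.82843, -4.41421); max(|x|,|y|,|x±y|/√2) = 4.41421 > 1.2 ⇒ ∉ W
candidate 6: n = (0, 1, 1, 1) → π⊥ ≈ (+0.00000, +0.41421); max(|x|,|y|,|x±y|/√2) = 0.41421 ≤ 1.2 ⇒ ∈ W
candidate 7: n = (0, -1, 1, 1) → π⊥ ≈ (+1.41421, -1.00000); max(|x|,|y|,|x±y|/√2) = 1.70711 > 1.2 ⇒ ∉ W

1, 6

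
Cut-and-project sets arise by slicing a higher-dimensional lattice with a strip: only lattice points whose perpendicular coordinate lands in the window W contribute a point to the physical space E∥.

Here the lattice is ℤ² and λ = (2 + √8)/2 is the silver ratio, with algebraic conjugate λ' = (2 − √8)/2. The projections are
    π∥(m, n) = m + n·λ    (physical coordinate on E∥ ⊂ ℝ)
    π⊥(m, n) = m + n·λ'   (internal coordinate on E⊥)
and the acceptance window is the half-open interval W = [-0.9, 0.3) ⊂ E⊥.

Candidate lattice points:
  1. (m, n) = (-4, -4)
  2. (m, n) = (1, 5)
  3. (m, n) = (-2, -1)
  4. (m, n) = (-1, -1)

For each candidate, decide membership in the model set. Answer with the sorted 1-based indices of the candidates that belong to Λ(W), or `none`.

λ' = (2−√8)/2 ≈ -0.41421.
[1] lift (-4,-4): star map gives -2.34315; window check -0.9 ≤ -2.34315 < 0.3 is false → out
[2] lift (1,5): star map gives -1.07107; window check -0.9 ≤ -1.07107 < 0.3 is false → out
[3] lift (-2,-1): star map gives -1.58579; window check -0.9 ≤ -1.58579 < 0.3 is false → out
[4] lift (-1,-1): star map gives -0.58579; window check -0.9 ≤ -0.58579 < 0.3 is true → IN Λ

4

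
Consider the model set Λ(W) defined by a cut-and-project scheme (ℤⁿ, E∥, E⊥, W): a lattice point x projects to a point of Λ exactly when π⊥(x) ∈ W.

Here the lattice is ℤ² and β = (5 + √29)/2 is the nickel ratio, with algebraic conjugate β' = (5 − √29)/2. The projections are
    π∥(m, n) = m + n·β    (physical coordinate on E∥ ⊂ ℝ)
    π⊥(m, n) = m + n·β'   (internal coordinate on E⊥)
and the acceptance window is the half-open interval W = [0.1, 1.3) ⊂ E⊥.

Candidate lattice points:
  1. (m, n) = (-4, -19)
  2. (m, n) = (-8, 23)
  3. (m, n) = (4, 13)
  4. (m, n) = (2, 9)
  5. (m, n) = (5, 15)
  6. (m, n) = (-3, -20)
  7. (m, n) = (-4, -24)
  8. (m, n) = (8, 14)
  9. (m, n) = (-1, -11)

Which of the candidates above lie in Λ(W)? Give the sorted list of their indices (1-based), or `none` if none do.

4, 6, 7, 9

Compute β' = (5−√29)/2 = -0.192582, so π⊥(m,n) = m -0.192582·n.
candidate 1: (m,n)=(-4,-19) → π∥ = -4-19·β ≈ -102.659066, π⊥ = -4-19·β' ≈ -0.340934 ∉ [0.1, 1.3) ⇒ out
candidate 2: (m,n)=(-8,23) → π∥ = -8+23·β ≈ 111.429395, π⊥ = -8+23·β' ≈ -12.429395 ∉ [0.1, 1.3) ⇒ out
candidate 3: (m,n)=(4,13) → π∥ = 4+13·β ≈ 71.503571, π⊥ = 4+13·β' ≈ 1.496429 ∉ [0.1, 1.3) ⇒ out
candidate 4: (m,n)=(2,9) → π∥ = 2+9·β ≈ 48.733242, π⊥ = 2+9·β' ≈ 0.266758 ∈ [0.1, 1.3) ⇒ IN Λ
candidate 5: (m,n)=(5,15) → π∥ = 5+15·β ≈ 82.888736, π⊥ = 5+15·β' ≈ 2.111264 ∉ [0.1, 1.3) ⇒ out
candidate 6: (m,n)=(-3,-20) → π∥ = -3-20·β ≈ -106.851648, π⊥ = -3-20·β' ≈ 0.851648 ∈ [0.1, 1.3) ⇒ IN Λ
candidate 7: (m,n)=(-4,-24) → π∥ = -4-24·β ≈ -128.621978, π⊥ = -4-24·β' ≈ 0.621978 ∈ [0.1, 1.3) ⇒ IN Λ
candidate 8: (m,n)=(8,14) → π∥ = 8+14·β ≈ 80.696154, π⊥ = 8+14·β' ≈ 5.303846 ∉ [0.1, 1.3) ⇒ out
candidate 9: (m,n)=(-1,-11) → π∥ = -1-11·β ≈ -58.118406, π⊥ = -1-11·β' ≈ 1.118406 ∈ [0.1, 1.3) ⇒ IN Λ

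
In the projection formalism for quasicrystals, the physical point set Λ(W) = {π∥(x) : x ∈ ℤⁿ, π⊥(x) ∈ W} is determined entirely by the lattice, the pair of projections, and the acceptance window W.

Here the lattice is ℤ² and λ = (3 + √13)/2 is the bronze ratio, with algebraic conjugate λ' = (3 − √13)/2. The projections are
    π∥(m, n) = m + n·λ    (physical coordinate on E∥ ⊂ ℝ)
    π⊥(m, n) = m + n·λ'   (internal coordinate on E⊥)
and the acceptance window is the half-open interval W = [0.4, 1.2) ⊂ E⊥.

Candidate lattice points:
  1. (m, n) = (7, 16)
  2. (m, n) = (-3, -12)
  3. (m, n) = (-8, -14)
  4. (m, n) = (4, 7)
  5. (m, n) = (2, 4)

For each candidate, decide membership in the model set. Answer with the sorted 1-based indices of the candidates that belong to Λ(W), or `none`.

Numerically λ ≈ 3.302776 and λ' = −1/λ ≈ -0.302776.
candidate 1: (m,n)=(7,16) → π∥ = 7+16·λ ≈ 59.844410, π⊥ = 7+16·λ' ≈ 2.155590 ∉ [0.4, 1.2) ⇒ out
candidate 2: (m,n)=(-3,-12) → π∥ = -3-12·λ ≈ -42.633308, π⊥ = -3-12·λ' ≈ 0.633308 ∈ [0.4, 1.2) ⇒ IN Λ
candidate 3: (m,n)=(-8,-14) → π∥ = -8-14·λ ≈ -54.238859, π⊥ = -8-14·λ' ≈ -3.761141 ∉ [0.4, 1.2) ⇒ out
candidate 4: (m,n)=(4,7) → π∥ = 4+7·λ ≈ 27.119429, π⊥ = 4+7·λ' ≈ 1.880571 ∉ [0.4, 1.2) ⇒ out
candidate 5: (m,n)=(2,4) → π∥ = 2+4·λ ≈ 15.211103, π⊥ = 2+4·λ' ≈ 0.788897 ∈ [0.4, 1.2) ⇒ IN Λ

2, 5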